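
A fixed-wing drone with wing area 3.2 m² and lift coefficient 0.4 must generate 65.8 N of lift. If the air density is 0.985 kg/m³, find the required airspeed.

v = 10.2 m/s

L = ½ρv²S·CL ⇒ v = √(2L/(ρ·S·CL))
v = √(2 × 65.8 / (0.985 × 3.2 × 0.4)) = √104.4 = 10.2 m/s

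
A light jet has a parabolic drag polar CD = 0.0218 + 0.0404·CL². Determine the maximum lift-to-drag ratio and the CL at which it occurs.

For CD = CD0 + K·CL², (L/D)max occurs at CL* = √(CD0/K) and equals 1/(2√(K·CD0)).
(L/D)max = 1/(2√(0.0404 × 0.0218)) = 1/(2 × 0.02968) = 16.8
CL* = √(0.0218/0.0404) = 0.735

(L/D)max = 16.8, at CL = 0.735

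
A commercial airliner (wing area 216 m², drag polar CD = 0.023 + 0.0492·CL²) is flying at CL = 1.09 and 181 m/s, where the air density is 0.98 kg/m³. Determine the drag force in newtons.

D = 2.82×10^5 N

CD = 0.023 + 0.0492 × 1.09² = 0.08145
D = ½ρv²S·CD = ½ × 0.98 × 181² × 216 × 0.08145 = 2.82×10^5 N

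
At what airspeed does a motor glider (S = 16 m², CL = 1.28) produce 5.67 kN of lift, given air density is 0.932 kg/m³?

v = 24.4 m/s

L = ½ρv²S·CL ⇒ v = √(2L/(ρ·S·CL))
v = √(2 × 5670 / (0.932 × 16 × 1.28)) = √594.1 = 24.4 m/s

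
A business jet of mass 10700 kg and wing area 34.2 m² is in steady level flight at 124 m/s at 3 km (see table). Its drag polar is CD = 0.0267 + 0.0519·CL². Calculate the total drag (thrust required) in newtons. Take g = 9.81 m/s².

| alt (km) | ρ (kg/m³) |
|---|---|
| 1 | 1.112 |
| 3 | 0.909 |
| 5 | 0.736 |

D = 8770 N

At 3 km, from the table: ρ = 0.909 kg/m³.
Level flight ⇒ L = W = m·g = 10700 × 9.81 = 1.0497×10^5 N.
q = ½ρv² = ½ × 0.909 × 124² = 6988 Pa.
Required CL = L/(qS) = 1.0497×10^5/(6988·34.2) = 0.4392.
CD = 0.0267 + 0.0519 × 0.4392² = 0.03671.
D = q·S·CD = 6988 × 34.2 × 0.03671 = 8774 N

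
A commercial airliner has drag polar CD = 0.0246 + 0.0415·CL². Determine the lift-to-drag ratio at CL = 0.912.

L/D = 15.4

CD = 0.0246 + 0.0415 × 0.912² = 0.05912
L/D = CL/CD = 0.912 / 0.05912 = 15.4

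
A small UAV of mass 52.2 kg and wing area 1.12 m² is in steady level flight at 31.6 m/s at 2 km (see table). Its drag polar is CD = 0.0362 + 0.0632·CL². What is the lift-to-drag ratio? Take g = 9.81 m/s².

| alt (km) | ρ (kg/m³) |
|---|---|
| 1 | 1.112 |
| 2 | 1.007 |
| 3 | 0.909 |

At 2 km, from the table: ρ = 1.007 kg/m³.
Level flight ⇒ L = W = m·g = 52.2 × 9.81 = 512.08 N.
Dynamic pressure q = 0.5 × 1.007 × 31.6² = 502.8 Pa.
CL = 2W/(ρv²S) = 2×512.08/(1.007×31.6²×1.12) = 0.9094.
CD = 0.0362 + 0.0632 × 0.9094² = 0.08847.
L/D = CL/CD = 0.9094 / 0.08847 = 10.3

L/D = 10.3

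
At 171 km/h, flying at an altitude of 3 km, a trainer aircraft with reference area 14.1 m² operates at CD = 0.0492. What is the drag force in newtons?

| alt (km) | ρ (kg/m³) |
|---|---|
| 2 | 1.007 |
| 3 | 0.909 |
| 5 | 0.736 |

At 3 km, from the table: ρ = 0.909 kg/m³.
Convert speed: v = 171 km/h ÷ 3.6 = 47.5 m/s.
Dynamic pressure q = ½ρv² = ½ × 0.909 × 47.5² = 1025 Pa.
D = q·S·CD = 1025 × 14.1 × 0.0492 = 711 N

D = 711 N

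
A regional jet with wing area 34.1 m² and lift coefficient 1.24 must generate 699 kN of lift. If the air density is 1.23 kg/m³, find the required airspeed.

v = 164 m/s

L = ½ρv²S·CL ⇒ v = √(2L/(ρ·S·CL))
v = √(2 × 6.99×10^5 / (1.23 × 34.1 × 1.24)) = √26880 = 164 m/s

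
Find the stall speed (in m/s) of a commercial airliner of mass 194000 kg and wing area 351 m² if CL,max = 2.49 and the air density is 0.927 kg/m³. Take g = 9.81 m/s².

V_stall = 68.5 m/s

At stall, lift equals weight: L = W = m·g = 194000 × 9.81 = 1.903×10^6 N.
From L = ½ρV²S·CL,max = W: V_stall = √(2W/(ρSCL,max)) = √(2·1.903×10^6/(0.927·351·2.49))
V_stall = √4698 = 68.5 m/s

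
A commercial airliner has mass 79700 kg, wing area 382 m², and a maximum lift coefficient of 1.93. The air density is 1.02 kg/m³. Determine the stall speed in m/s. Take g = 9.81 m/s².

V_stall = 45.6 m/s

Stall occurs when L = W at CL,max. W = mg = 79700 × 9.81 = 7.819×10^5 N.
From L = ½ρV²S·CL,max = W: V_stall = √(2W/(ρSCL,max)) = √(2·7.819×10^5/(1.02·382·1.93))
V_stall = √2079 = 45.6 m/s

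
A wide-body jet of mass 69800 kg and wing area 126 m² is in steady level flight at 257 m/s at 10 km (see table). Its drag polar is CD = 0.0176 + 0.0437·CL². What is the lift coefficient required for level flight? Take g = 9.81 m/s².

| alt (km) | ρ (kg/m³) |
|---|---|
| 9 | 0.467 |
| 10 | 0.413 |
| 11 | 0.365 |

At 10 km, from the table: ρ = 0.413 kg/m³.
In steady level flight, lift balances weight: W = mg = 69800 × 9.81 = 6.8474×10^5 N.
Dynamic pressure q = 0.5 × 0.413 × 257² = 13640 Pa.
CL = W/(q·S) = 6.8474×10^5 / (13640 × 126) = 0.3984.

CL = 0.398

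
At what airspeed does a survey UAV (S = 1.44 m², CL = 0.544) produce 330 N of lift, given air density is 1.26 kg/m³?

v = 25.9 m/s

L = ½ρv²S·CL ⇒ v = √(2L/(ρ·S·CL))
v = √(2 × 330 / (1.26 × 1.44 × 0.544)) = √668.7 = 25.9 m/s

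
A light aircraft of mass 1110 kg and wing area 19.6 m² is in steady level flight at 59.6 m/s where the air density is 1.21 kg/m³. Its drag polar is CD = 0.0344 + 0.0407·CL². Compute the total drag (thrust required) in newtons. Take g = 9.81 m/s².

D = 1560 N

In steady level flight, lift balances weight: W = mg = 1110 × 9.81 = 10889 N.
Dynamic pressure q = 0.5 × 1.21 × 59.6² = 2149 Pa.
CL = 2W/(ρv²S) = 2×10889/(1.21×59.6²×19.6) = 0.2585.
CD = 0.0344 + 0.0407 × 0.2585² = 0.03712.
D = q·S·CD = 2149 × 19.6 × 0.03712 = 1564 N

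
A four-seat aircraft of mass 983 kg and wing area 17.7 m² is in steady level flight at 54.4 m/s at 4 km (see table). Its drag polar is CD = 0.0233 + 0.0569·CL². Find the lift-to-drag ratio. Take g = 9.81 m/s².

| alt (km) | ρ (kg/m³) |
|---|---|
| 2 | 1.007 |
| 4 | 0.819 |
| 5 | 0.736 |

At 4 km, from the table: ρ = 0.819 kg/m³.
Weight W = mg = 983 × 9.81 = 9643.2 N; in level flight L = W.
q = ½ρv² = ½ × 0.819 × 54.4² = 1212 Pa.
CL = 2W/(ρv²S) = 2×9643.2/(0.819×54.4²×17.7) = 0.4496.
CD = 0.0233 + 0.0569 × 0.4496² = 0.0348.
L/D = CL/CD = 0.4496 / 0.0348 = 12.9

L/D = 12.9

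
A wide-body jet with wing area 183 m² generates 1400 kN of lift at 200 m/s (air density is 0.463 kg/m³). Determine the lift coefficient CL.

From L = ½ρv²S·CL, rearranging gives CL = 2L/(ρv²S).
CL = 2 × 1.4×10^6 / (0.463 × 200² × 183) = 0.826

CL = 0.826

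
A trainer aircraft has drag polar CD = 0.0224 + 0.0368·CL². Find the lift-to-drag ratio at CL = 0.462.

CD = 0.0224 + 0.0368 × 0.462² = 0.03025
L/D = CL/CD = 0.462 / 0.03025 = 15.3

L/D = 15.3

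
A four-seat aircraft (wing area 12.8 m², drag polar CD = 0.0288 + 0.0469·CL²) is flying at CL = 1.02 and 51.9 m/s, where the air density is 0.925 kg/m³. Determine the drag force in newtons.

D = 1240 N

CD = 0.0288 + 0.0469 × 1.02² = 0.07759
D = ½ρv²S·CD = ½ × 0.925 × 51.9² × 12.8 × 0.07759 = 1240 N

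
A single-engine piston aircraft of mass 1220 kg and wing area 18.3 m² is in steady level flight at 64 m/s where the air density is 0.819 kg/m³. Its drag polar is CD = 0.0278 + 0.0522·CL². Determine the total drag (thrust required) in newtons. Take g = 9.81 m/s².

D = 1100 N

In steady level flight, lift balances weight: W = mg = 1220 × 9.81 = 11968 N.
Dynamic pressure q = 0.5 × 0.819 × 64² = 1677 Pa.
CL = 2W/(ρv²S) = 2×11968/(0.819×64²×18.3) = 0.3899.
CD = 0.0278 + 0.0522 × 0.3899² = 0.03574.
D = q·S·CD = 1677 × 18.3 × 0.03574 = 1097 N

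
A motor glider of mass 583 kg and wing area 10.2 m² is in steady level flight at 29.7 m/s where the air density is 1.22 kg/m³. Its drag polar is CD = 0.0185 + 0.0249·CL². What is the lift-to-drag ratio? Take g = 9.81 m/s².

L/D = 22.9

Weight W = mg = 583 × 9.81 = 5719.2 N; in level flight L = W.
q = ½ρv² = ½ × 1.22 × 29.7² = 538.1 Pa.
Required CL = L/(qS) = 5719.2/(538.1·10.2) = 1.042.
CD = 0.0185 + 0.0249 × 1.042² = 0.04554.
L/D = CL/CD = 1.042 / 0.04554 = 22.9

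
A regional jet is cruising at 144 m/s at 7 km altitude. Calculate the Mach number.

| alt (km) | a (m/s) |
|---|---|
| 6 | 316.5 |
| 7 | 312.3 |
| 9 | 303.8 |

M = 0.461

At 7 km, from the table: a = 312.3 m/s.
M = v/a = 144 / 312.3 = 0.461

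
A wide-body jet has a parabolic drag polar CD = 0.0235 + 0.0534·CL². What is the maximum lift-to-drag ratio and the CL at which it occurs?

For CD = CD0 + K·CL², (L/D)max occurs at CL* = √(CD0/K) and equals 1/(2√(K·CD0)).
(L/D)max = 1/(2√(0.0534 × 0.0235)) = 1/(2 × 0.03542) = 14.1
CL* = √(0.0235/0.0534) = 0.663

(L/D)max = 14.1, at CL = 0.663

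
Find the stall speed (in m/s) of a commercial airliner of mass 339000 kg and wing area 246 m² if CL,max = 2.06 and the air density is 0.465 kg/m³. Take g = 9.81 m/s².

Weight W = mg = 339000 × 9.81 = 3.326×10^6 N.
V_stall = √(2W/(ρ·S·CL,max)) = √(2 × 3.326×10^6 / (0.465 × 246 × 2.06))
V_stall = √28230 = 168 m/s

V_stall = 168 m/s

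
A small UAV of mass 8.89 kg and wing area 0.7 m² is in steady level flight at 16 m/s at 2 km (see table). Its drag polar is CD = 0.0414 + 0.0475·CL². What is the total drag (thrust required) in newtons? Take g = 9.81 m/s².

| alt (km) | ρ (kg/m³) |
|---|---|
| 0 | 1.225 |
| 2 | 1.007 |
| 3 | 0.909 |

At 2 km, from the table: ρ = 1.007 kg/m³.
In steady level flight, lift balances weight: W = mg = 8.89 × 9.81 = 87.211 N.
q = ½ρv² = ½ × 1.007 × 16² = 128.9 Pa.
CL = 2W/(ρv²S) = 2×87.211/(1.007×16²×0.7) = 0.9666.
CD = 0.0414 + 0.0475 × 0.9666² = 0.08578.
D = q·S·CD = 128.9 × 0.7 × 0.08578 = 7.739 N

D = 7.74 N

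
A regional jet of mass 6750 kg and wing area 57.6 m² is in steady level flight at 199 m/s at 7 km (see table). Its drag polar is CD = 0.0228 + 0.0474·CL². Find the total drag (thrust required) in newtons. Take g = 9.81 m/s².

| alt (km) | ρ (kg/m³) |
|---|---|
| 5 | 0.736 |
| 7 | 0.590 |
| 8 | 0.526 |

D = 15700 N

At 7 km, from the table: ρ = 0.590 kg/m³.
Level flight ⇒ L = W = m·g = 6750 × 9.81 = 66218 N.
Dynamic pressure q = 0.5 × 0.59 × 199² = 11680 Pa.
Required CL = L/(qS) = 66218/(11680·57.6) = 0.09841.
CD = 0.0228 + 0.0474 × 0.09841² = 0.02326.
D = q·S·CD = 11680 × 57.6 × 0.02326 = 15650 N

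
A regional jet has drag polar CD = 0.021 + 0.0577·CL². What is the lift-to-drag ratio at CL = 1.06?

CD = 0.021 + 0.0577 × 1.06² = 0.08583
L/D = CL/CD = 1.06 / 0.08583 = 12.3

L/D = 12.3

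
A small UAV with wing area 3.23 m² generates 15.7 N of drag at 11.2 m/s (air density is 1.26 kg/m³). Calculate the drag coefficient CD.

From D = ½ρv²S·CD, rearranging gives CD = 2D/(ρv²S).
CD = 2 × 15.7 / (1.26 × 11.2² × 3.23) = 0.0615

CD = 0.0615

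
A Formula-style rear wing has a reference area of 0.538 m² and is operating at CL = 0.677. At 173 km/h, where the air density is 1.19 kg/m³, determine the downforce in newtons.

L = 500 N

Convert speed: v = 173 km/h ÷ 3.6 = 48.06 m/s.
L = ½ρv²S·CL = ½ × 1.19 × 48.06² × 0.538 × 0.677 = 500 N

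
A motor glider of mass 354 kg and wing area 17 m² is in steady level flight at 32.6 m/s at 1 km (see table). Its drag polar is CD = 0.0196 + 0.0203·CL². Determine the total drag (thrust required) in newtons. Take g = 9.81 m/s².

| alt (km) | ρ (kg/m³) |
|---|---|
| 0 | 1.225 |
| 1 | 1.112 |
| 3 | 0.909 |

At 1 km, from the table: ρ = 1.112 kg/m³.
Level flight ⇒ L = W = m·g = 354 × 9.81 = 3472.7 N.
Dynamic pressure q = 0.5 × 1.112 × 32.6² = 590.9 Pa.
Required CL = L/(qS) = 3472.7/(590.9·17) = 0.3457.
CD = 0.0196 + 0.0203 × 0.3457² = 0.02203.
D = q·S·CD = 590.9 × 17 × 0.02203 = 221.3 N

D = 221 N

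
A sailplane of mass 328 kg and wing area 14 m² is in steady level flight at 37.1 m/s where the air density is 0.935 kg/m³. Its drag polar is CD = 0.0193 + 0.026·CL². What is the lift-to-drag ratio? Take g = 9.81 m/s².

In steady level flight, lift balances weight: W = mg = 328 × 9.81 = 3217.7 N.
q = ½ρv² = ½ × 0.935 × 37.1² = 643.5 Pa.
CL = W/(q·S) = 3217.7 / (643.5 × 14) = 0.3572.
CD = 0.0193 + 0.026 × 0.3572² = 0.02262.
L/D = CL/CD = 0.3572 / 0.02262 = 15.8

L/D = 15.8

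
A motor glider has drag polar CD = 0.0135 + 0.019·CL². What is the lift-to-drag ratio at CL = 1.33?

CD = 0.0135 + 0.019 × 1.33² = 0.04711
L/D = CL/CD = 1.33 / 0.04711 = 28.2

L/D = 28.2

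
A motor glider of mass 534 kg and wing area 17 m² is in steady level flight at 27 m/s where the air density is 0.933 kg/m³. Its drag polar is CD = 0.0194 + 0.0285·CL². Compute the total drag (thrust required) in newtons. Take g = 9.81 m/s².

D = 247 N

Weight W = mg = 534 × 9.81 = 5238.5 N; in level flight L = W.
q = ½ρv² = ½ × 0.933 × 27² = 340.1 Pa.
CL = W/(q·S) = 5238.5 / (340.1 × 17) = 0.9061.
CD = 0.0194 + 0.0285 × 0.9061² = 0.0428.
D = q·S·CD = 340.1 × 17 × 0.0428 = 247.4 N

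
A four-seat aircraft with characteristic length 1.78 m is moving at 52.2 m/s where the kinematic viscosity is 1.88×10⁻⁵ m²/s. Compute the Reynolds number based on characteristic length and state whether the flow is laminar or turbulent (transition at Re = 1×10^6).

Re = 4.94×10^6 (turbulent)

Re = v·c/ν = 52.2 × 1.78 / (1.88×10⁻⁵) = 4.94×10^6
Since 4.94×10^6 > 1×10^6, the flow is turbulent.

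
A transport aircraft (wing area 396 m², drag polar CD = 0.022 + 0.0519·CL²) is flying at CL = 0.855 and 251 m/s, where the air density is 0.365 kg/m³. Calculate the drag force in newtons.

D = 2.73×10^5 N

CD = 0.022 + 0.0519 × 0.855² = 0.05994
D = ½ρv²S·CD = ½ × 0.365 × 251² × 396 × 0.05994 = 2.73×10^5 N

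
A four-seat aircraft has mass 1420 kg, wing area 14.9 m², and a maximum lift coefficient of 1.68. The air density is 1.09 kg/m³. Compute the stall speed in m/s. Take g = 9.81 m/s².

V_stall = 32 m/s

At stall, lift equals weight: L = W = m·g = 1420 × 9.81 = 13930 N.
V_stall = √(2W/(ρ·S·CL,max)) = √(2 × 13930 / (1.09 × 14.9 × 1.68))
V_stall = √1021 = 32 m/s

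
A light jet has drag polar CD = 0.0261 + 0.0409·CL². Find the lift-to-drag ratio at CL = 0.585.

L/D = 14.6

CD = 0.0261 + 0.0409 × 0.585² = 0.0401
L/D = CL/CD = 0.585 / 0.0401 = 14.6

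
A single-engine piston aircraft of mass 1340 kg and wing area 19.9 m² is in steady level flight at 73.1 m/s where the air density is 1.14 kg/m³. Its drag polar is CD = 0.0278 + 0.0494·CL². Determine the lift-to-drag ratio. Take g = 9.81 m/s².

Level flight ⇒ L = W = m·g = 1340 × 9.81 = 13145 N.
Dynamic pressure q = 0.5 × 1.14 × 73.1² = 3046 Pa.
CL = W/(q·S) = 13145 / (3046 × 19.9) = 0.2169.
CD = 0.0278 + 0.0494 × 0.2169² = 0.03012.
L/D = CL/CD = 0.2169 / 0.03012 = 7.2

L/D = 7.2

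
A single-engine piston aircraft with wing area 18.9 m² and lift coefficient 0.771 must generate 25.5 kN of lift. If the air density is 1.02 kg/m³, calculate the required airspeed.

v = 58.6 m/s

L = ½ρv²S·CL ⇒ v = √(2L/(ρ·S·CL))
v = √(2 × 25500 / (1.02 × 18.9 × 0.771)) = √3431 = 58.6 m/s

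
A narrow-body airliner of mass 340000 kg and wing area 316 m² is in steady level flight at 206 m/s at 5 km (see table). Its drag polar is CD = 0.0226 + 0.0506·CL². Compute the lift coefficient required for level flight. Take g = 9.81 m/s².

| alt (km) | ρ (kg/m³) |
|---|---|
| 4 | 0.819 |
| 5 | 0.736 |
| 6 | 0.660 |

At 5 km, from the table: ρ = 0.736 kg/m³.
Weight W = mg = 340000 × 9.81 = 3.3354×10^6 N; in level flight L = W.
Dynamic pressure q = 0.5 × 0.736 × 206² = 15620 Pa.
Required CL = L/(qS) = 3.3354×10^6/(15620·316) = 0.6759.

CL = 0.676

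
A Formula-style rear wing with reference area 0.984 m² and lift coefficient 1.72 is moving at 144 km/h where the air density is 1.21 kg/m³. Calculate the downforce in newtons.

Convert speed: v = 144 km/h ÷ 3.6 = 40 m/s.
Dynamic pressure q = ½ρv² = ½ × 1.21 × 40² = 968 Pa.
L = q·S·CL = 968 × 0.984 × 1.72 = 1640 N

L = 1640 N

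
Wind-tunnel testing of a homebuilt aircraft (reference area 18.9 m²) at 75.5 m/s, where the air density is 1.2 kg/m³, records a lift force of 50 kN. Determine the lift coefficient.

CL = 0.774

From L = ½ρv²S·CL, rearranging gives CL = 2L/(ρv²S).
CL = 2 × 50000 / (1.2 × 75.5² × 18.9) = 0.774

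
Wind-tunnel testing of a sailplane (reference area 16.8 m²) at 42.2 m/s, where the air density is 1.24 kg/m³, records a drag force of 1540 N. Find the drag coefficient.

CD = 0.083

From D = ½ρv²S·CD, rearranging gives CD = 2D/(ρv²S).
CD = 2 × 1540 / (1.24 × 42.2² × 16.8) = 0.083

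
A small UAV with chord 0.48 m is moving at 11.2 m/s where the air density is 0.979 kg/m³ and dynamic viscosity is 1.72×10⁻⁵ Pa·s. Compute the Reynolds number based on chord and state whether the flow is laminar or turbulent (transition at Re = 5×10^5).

Re = ρ·v·c/μ = 0.979 × 11.2 × 0.48 / (1.72×10⁻⁵) = 3.06×10^5
Since 3.06×10^5 < 5×10^5, the flow is laminar.

Re = 3.06×10^5 (laminar)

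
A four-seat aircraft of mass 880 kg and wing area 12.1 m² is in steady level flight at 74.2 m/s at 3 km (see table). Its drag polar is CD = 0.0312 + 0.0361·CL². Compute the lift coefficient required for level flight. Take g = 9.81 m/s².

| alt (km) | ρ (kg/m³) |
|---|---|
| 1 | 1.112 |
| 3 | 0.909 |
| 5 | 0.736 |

At 3 km, from the table: ρ = 0.909 kg/m³.
In steady level flight, lift balances weight: W = mg = 880 × 9.81 = 8632.8 N.
Dynamic pressure q = 0.5 × 0.909 × 74.2² = 2502 Pa.
CL = W/(q·S) = 8632.8 / (2502 × 12.1) = 0.2851.

CL = 0.285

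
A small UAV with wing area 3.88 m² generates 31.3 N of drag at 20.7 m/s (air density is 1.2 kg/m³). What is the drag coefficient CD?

From D = ½ρv²S·CD, rearranging gives CD = 2D/(ρv²S).
CD = 2 × 31.3 / (1.2 × 20.7² × 3.88) = 0.0314

CD = 0.0314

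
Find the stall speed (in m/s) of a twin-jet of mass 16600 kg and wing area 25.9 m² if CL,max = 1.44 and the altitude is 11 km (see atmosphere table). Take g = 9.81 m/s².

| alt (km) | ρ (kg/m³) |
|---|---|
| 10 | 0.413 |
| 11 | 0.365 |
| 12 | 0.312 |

At 11 km, from the table: ρ = 0.365 kg/m³.
At stall, lift equals weight: L = W = m·g = 16600 × 9.81 = 1.628×10^5 N.
V_stall = √(2W/(ρ·S·CL,max)) = √(2 × 1.628×10^5 / (0.365 × 25.9 × 1.44))
V_stall = √23930 = 155 m/s

V_stall = 155 m/s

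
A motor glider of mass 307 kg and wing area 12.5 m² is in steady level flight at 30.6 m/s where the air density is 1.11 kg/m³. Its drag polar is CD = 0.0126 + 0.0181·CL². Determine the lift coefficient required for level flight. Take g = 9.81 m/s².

In steady level flight, lift balances weight: W = mg = 307 × 9.81 = 3011.7 N.
q = ½ρv² = ½ × 1.11 × 30.6² = 519.7 Pa.
Required CL = L/(qS) = 3011.7/(519.7·12.5) = 0.4636.

CL = 0.464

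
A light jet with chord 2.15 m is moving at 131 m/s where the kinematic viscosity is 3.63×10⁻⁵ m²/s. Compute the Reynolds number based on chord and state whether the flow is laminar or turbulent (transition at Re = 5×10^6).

Re = v·c/ν = 131 × 2.15 / (3.63×10⁻⁵) = 7.76×10^6
Since 7.76×10^6 > 5×10^6, the flow is turbulent.

Re = 7.76×10^6 (turbulent)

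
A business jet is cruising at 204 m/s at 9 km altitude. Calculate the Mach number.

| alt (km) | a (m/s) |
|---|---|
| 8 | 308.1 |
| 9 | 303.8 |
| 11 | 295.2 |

M = 0.671

At 9 km, from the table: a = 303.8 m/s.
M = v/a = 204 / 303.8 = 0.671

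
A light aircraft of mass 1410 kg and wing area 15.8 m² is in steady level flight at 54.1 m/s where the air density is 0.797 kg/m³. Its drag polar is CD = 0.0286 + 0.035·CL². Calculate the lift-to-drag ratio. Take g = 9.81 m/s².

In steady level flight, lift balances weight: W = mg = 1410 × 9.81 = 13832 N.
Dynamic pressure q = 0.5 × 0.797 × 54.1² = 1166 Pa.
CL = W/(q·S) = 13832 / (1166 × 15.8) = 0.7506.
CD = 0.0286 + 0.035 × 0.7506² = 0.04832.
L/D = CL/CD = 0.7506 / 0.04832 = 15.5

L/D = 15.5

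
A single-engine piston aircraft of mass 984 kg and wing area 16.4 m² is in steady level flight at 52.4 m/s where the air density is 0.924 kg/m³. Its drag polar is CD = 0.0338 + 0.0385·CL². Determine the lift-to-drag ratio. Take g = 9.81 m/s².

Weight W = mg = 984 × 9.81 = 9653 N; in level flight L = W.
Dynamic pressure q = 0.5 × 0.924 × 52.4² = 1269 Pa.
CL = W/(q·S) = 9653 / (1269 × 16.4) = 0.464.
CD = 0.0338 + 0.0385 × 0.464² = 0.04209.
L/D = CL/CD = 0.464 / 0.04209 = 11

L/D = 11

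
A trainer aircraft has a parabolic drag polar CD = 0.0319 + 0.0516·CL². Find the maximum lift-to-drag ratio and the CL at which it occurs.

(L/D)max = 12.3, at CL = 0.786

For CD = CD0 + K·CL², (L/D)max occurs at CL* = √(CD0/K) and equals 1/(2√(K·CD0)).
(L/D)max = 1/(2√(0.0516 × 0.0319)) = 1/(2 × 0.04057) = 12.3
CL* = √(0.0319/0.0516) = 0.786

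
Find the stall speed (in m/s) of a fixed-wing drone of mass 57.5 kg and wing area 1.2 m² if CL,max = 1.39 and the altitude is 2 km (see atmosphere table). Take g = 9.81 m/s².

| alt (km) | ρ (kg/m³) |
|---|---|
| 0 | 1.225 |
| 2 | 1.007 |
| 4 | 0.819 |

At 2 km, from the table: ρ = 1.007 kg/m³.
Weight W = mg = 57.5 × 9.81 = 564.1 N.
From L = ½ρV²S·CL,max = W: V_stall = √(2W/(ρSCL,max)) = √(2·564.1/(1.007·1.2·1.39))
V_stall = √671.6 = 25.9 m/s

V_stall = 25.9 m/s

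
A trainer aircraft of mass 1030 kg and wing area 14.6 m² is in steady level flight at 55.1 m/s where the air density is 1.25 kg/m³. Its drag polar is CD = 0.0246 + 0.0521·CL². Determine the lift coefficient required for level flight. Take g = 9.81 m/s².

CL = 0.365

Weight W = mg = 1030 × 9.81 = 10104 N; in level flight L = W.
Dynamic pressure q = 0.5 × 1.25 × 55.1² = 1898 Pa.
CL = W/(q·S) = 10104 / (1898 × 14.6) = 0.3647.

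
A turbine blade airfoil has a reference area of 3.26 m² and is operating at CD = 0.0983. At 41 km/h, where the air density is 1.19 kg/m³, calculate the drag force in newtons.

D = 24.7 N

Convert speed: v = 41 km/h ÷ 3.6 = 11.39 m/s.
D = ½ρv²S·CD = ½ × 1.19 × 11.39² × 3.26 × 0.0983 = 24.7 N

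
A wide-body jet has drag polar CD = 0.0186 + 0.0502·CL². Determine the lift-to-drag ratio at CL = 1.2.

CD = 0.0186 + 0.0502 × 1.2² = 0.09089
L/D = CL/CD = 1.2 / 0.09089 = 13.2

L/D = 13.2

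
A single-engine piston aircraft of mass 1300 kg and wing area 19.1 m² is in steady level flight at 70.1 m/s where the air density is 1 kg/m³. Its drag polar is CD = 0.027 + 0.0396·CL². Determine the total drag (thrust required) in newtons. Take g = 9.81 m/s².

D = 1400 N

In steady level flight, lift balances weight: W = mg = 1300 × 9.81 = 12753 N.
q = ½ρv² = ½ × 1 × 70.1² = 2457 Pa.
Required CL = L/(qS) = 12753/(2457·19.1) = 0.2718.
CD = 0.027 + 0.0396 × 0.2718² = 0.02992.
D = q·S·CD = 2457 × 19.1 × 0.02992 = 1404 N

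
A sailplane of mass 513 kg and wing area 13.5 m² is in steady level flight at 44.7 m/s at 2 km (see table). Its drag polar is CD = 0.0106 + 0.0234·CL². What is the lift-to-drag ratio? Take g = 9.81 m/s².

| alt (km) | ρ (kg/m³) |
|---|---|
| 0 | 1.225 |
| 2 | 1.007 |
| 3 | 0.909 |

At 2 km, from the table: ρ = 1.007 kg/m³.
Level flight ⇒ L = W = m·g = 513 × 9.81 = 5032.5 N.
Dynamic pressure q = 0.5 × 1.007 × 44.7² = 1006 Pa.
CL = W/(q·S) = 5032.5 / (1006 × 13.5) = 0.3705.
CD = 0.0106 + 0.0234 × 0.3705² = 0.01381.
L/D = CL/CD = 0.3705 / 0.01381 = 26.8

L/D = 26.8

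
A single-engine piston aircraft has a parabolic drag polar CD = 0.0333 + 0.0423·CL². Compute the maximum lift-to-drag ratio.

For CD = CD0 + K·CL², (L/D)max occurs at CL* = √(CD0/K) and equals 1/(2√(K·CD0)).
(L/D)max = 1/(2√(0.0423 × 0.0333)) = 1/(2 × 0.03753) = 13.3

(L/D)max = 13.3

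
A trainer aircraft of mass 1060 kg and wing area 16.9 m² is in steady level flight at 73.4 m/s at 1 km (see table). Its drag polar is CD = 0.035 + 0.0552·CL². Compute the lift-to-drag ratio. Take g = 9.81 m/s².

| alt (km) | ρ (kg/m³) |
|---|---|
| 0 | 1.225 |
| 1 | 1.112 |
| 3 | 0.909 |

At 1 km, from the table: ρ = 1.112 kg/m³.
In steady level flight, lift balances weight: W = mg = 1060 × 9.81 = 10399 N.
q = ½ρv² = ½ × 1.112 × 73.4² = 2995 Pa.
CL = W/(q·S) = 10399 / (2995 × 16.9) = 0.2054.
CD = 0.035 + 0.0552 × 0.2054² = 0.03733.
L/D = CL/CD = 0.2054 / 0.03733 = 5.5

L/D = 5.5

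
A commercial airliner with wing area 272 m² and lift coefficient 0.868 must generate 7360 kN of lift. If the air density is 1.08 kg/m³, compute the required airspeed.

v = 240 m/s

L = ½ρv²S·CL ⇒ v = √(2L/(ρ·S·CL))
v = √(2 × 7.36×10^6 / (1.08 × 272 × 0.868)) = √57730 = 240 m/s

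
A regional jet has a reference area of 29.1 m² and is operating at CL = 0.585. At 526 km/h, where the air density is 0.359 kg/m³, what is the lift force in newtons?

L = 65200 N

Convert speed: v = 526 km/h ÷ 3.6 = 146.1 m/s.
L = ½ρv²S·CL = ½ × 0.359 × 146.1² × 29.1 × 0.585 = 65200 N ≈ 65.2 kN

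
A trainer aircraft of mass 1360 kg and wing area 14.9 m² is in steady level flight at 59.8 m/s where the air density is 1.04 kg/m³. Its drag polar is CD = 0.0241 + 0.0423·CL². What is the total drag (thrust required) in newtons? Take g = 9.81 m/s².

D = 939 N

Weight W = mg = 1360 × 9.81 = 13342 N; in level flight L = W.
q = ½ρv² = ½ × 1.04 × 59.8² = 1860 Pa.
CL = 2W/(ρv²S) = 2×13342/(1.04×59.8²×14.9) = 0.4815.
CD = 0.0241 + 0.0423 × 0.4815² = 0.03391.
D = q·S·CD = 1860 × 14.9 × 0.03391 = 939.5 N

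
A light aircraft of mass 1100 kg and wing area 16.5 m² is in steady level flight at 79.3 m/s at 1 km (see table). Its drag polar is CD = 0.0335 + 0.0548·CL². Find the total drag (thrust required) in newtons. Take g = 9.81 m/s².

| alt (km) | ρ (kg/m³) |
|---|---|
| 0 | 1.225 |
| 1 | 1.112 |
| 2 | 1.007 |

At 1 km, from the table: ρ = 1.112 kg/m³.
Weight W = mg = 1100 × 9.81 = 10791 N; in level flight L = W.
q = ½ρv² = ½ × 1.112 × 79.3² = 3496 Pa.
Required CL = L/(qS) = 10791/(3496·16.5) = 0.187.
CD = 0.0335 + 0.0548 × 0.187² = 0.03542.
D = q·S·CD = 3496 × 16.5 × 0.03542 = 2043 N

D = 2040 N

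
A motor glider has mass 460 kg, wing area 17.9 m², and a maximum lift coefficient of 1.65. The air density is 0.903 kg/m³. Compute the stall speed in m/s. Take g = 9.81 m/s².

Weight W = mg = 460 × 9.81 = 4513 N.
V_stall = √(2W/(ρ·S·CL,max)) = √(2 × 4513 / (0.903 × 17.9 × 1.65))
V_stall = √338.4 = 18.4 m/s

V_stall = 18.4 m/s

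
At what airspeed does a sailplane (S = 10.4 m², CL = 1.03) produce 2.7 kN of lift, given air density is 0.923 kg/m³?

v = 23.4 m/s

L = ½ρv²S·CL ⇒ v = √(2L/(ρ·S·CL))
v = √(2 × 2700 / (0.923 × 10.4 × 1.03)) = √546.2 = 23.4 m/s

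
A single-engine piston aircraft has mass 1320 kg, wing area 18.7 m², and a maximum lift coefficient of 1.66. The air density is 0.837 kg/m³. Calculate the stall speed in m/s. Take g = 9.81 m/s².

At stall, lift equals weight: L = W = m·g = 1320 × 9.81 = 12950 N.
From L = ½ρV²S·CL,max = W: V_stall = √(2W/(ρSCL,max)) = √(2·12950/(0.837·18.7·1.66))
V_stall = √996.8 = 31.6 m/s

V_stall = 31.6 m/s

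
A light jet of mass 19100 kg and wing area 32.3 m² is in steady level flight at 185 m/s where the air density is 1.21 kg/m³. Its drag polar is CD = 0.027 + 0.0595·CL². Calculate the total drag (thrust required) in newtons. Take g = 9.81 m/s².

D = 21200 N

Weight W = mg = 19100 × 9.81 = 1.8737×10^5 N; in level flight L = W.
Dynamic pressure q = 0.5 × 1.21 × 185² = 20710 Pa.
CL = W/(q·S) = 1.8737×10^5 / (20710 × 32.3) = 0.2802.
CD = 0.027 + 0.0595 × 0.2802² = 0.03167.
D = q·S·CD = 20710 × 32.3 × 0.03167 = 21180 N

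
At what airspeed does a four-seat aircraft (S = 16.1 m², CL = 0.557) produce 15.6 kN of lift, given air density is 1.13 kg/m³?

L = ½ρv²S·CL ⇒ v = √(2L/(ρ·S·CL))
v = √(2 × 15600 / (1.13 × 16.1 × 0.557)) = √3079 = 55.5 m/s

v = 55.5 m/s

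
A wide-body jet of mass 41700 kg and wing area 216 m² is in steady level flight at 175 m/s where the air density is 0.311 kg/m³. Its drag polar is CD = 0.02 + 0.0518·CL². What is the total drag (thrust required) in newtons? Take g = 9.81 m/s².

In steady level flight, lift balances weight: W = mg = 41700 × 9.81 = 4.0908×10^5 N.
Dynamic pressure q = 0.5 × 0.311 × 175² = 4762 Pa.
CL = 2W/(ρv²S) = 2×4.0908×10^5/(0.311×175²×216) = 0.3977.
CD = 0.02 + 0.0518 × 0.3977² = 0.02819.
D = q·S·CD = 4762 × 216 × 0.02819 = 29000 N

D = 29000 N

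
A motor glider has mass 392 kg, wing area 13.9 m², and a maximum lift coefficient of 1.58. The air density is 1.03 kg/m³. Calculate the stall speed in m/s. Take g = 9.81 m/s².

V_stall = 18.4 m/s

Weight W = mg = 392 × 9.81 = 3846 N.
V_stall = √(2W/(ρ·S·CL,max)) = √(2 × 3846 / (1.03 × 13.9 × 1.58))
V_stall = √340 = 18.4 m/s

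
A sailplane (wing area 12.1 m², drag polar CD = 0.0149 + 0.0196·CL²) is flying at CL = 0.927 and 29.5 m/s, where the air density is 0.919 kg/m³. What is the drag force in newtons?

D = 154 N

CD = 0.0149 + 0.0196 × 0.927² = 0.03174
D = ½ρv²S·CD = ½ × 0.919 × 29.5² × 12.1 × 0.03174 = 154 N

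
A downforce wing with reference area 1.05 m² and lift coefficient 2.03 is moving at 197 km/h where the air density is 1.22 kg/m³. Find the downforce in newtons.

L = 3890 N

Convert speed: v = 197 km/h ÷ 3.6 = 54.72 m/s.
L = ½ρv²S·CL = ½ × 1.22 × 54.72² × 1.05 × 2.03 = 3890 N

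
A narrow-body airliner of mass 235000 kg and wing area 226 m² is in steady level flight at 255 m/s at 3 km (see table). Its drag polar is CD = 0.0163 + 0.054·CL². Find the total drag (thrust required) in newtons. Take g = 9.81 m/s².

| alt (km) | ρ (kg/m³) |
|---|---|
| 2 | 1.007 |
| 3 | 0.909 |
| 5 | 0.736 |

D = 1.52×10^5 N

At 3 km, from the table: ρ = 0.909 kg/m³.
Level flight ⇒ L = W = m·g = 235000 × 9.81 = 2.3054×10^6 N.
q = ½ρv² = ½ × 0.909 × 255² = 29550 Pa.
Required CL = L/(qS) = 2.3054×10^6/(29550·226) = 0.3452.
CD = 0.0163 + 0.054 × 0.3452² = 0.02273.
D = q·S·CD = 29550 × 226 × 0.02273 = 1.518×10^5 N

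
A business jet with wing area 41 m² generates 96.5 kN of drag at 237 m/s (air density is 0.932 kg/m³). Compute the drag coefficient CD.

From D = ½ρv²S·CD, rearranging gives CD = 2D/(ρv²S).
CD = 2 × 96500 / (0.932 × 237² × 41) = 0.0899

CD = 0.0899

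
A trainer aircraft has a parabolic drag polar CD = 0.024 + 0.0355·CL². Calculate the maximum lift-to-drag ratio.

(L/D)max = 17.1

For CD = CD0 + K·CL², (L/D)max occurs at CL* = √(CD0/K) and equals 1/(2√(K·CD0)).
(L/D)max = 1/(2√(0.0355 × 0.024)) = 1/(2 × 0.02919) = 17.1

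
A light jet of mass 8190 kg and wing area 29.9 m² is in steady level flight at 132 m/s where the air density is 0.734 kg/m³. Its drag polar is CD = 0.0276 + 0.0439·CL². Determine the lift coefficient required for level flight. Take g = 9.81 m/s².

In steady level flight, lift balances weight: W = mg = 8190 × 9.81 = 80344 N.
Dynamic pressure q = 0.5 × 0.734 × 132² = 6395 Pa.
CL = W/(q·S) = 80344 / (6395 × 29.9) = 0.4202.

CL = 0.42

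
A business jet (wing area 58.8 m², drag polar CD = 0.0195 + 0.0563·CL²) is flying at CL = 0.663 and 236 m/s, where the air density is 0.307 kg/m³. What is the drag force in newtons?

D = 22200 N

CD = 0.0195 + 0.0563 × 0.663² = 0.04425
D = ½ρv²S·CD = ½ × 0.307 × 236² × 58.8 × 0.04425 = 22200 N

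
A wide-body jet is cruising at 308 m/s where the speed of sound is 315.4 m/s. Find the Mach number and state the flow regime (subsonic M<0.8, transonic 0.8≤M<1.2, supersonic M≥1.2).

M = 0.977 (transonic)

M = v/a = 308 / 315.4 = 0.977
M = 0.977 → transonic.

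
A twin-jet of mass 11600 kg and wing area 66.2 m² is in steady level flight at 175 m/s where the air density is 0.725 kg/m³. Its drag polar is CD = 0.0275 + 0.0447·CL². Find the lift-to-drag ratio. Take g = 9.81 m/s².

L/D = 5.42

In steady level flight, lift balances weight: W = mg = 11600 × 9.81 = 1.138×10^5 N.
q = ½ρv² = ½ × 0.725 × 175² = 11100 Pa.
CL = W/(q·S) = 1.138×10^5 / (11100 × 66.2) = 0.1548.
CD = 0.0275 + 0.0447 × 0.1548² = 0.02857.
L/D = CL/CD = 0.1548 / 0.02857 = 5.42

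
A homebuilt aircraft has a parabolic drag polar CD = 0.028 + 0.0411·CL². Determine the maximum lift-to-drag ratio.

For CD = CD0 + K·CL², (L/D)max occurs at CL* = √(CD0/K) and equals 1/(2√(K·CD0)).
(L/D)max = 1/(2√(0.0411 × 0.028)) = 1/(2 × 0.03392) = 14.7

(L/D)max = 14.7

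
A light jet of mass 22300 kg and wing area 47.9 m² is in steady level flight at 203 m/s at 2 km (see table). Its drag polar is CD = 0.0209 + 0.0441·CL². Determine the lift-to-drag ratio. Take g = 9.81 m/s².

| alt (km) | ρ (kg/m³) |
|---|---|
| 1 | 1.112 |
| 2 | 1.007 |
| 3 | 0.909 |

L/D = 9.55

At 2 km, from the table: ρ = 1.007 kg/m³.
Level flight ⇒ L = W = m·g = 22300 × 9.81 = 2.1876×10^5 N.
q = ½ρv² = ½ × 1.007 × 203² = 20750 Pa.
CL = W/(q·S) = 2.1876×10^5 / (20750 × 47.9) = 0.2201.
CD = 0.0209 + 0.0441 × 0.2201² = 0.02304.
L/D = CL/CD = 0.2201 / 0.02304 = 9.55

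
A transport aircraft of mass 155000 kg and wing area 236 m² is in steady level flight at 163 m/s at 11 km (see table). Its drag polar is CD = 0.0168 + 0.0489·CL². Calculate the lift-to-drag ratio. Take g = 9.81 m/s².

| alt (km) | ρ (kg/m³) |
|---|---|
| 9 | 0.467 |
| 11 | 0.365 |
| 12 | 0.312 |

At 11 km, from the table: ρ = 0.365 kg/m³.
In steady level flight, lift balances weight: W = mg = 155000 × 9.81 = 1.5206×10^6 N.
Dynamic pressure q = 0.5 × 0.365 × 163² = 4849 Pa.
CL = 2W/(ρv²S) = 2×1.5206×10^6/(0.365×163²×236) = 1.329.
CD = 0.0168 + 0.0489 × 1.329² = 0.1031.
L/D = CL/CD = 1.329 / 0.1031 = 12.9

L/D = 12.9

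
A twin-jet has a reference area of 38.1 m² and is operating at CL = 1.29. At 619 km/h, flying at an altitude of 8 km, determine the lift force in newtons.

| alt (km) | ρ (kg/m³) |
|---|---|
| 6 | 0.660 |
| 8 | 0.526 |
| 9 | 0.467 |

L = 3.82×10^5 N

At 8 km, from the table: ρ = 0.526 kg/m³.
Convert speed: v = 619 km/h ÷ 3.6 = 171.9 m/s.
L = ½ρv²S·CL = ½ × 0.526 × 171.9² × 38.1 × 1.29 = 3.82×10^5 N ≈ 382 kN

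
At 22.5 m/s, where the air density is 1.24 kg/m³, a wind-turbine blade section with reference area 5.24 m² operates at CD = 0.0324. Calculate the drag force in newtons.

D = ½ρv²S·CD = ½ × 1.24 × 22.5² × 5.24 × 0.0324 = 53.3 N

D = 53.3 N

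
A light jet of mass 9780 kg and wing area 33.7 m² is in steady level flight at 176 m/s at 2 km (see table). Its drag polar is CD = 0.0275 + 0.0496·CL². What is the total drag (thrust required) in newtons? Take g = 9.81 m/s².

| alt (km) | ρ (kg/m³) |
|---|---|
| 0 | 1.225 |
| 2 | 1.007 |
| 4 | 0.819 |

D = 15300 N

At 2 km, from the table: ρ = 1.007 kg/m³.
In steady level flight, lift balances weight: W = mg = 9780 × 9.81 = 95942 N.
Dynamic pressure q = 0.5 × 1.007 × 176² = 15600 Pa.
Required CL = L/(qS) = 95942/(15600·33.7) = 0.1825.
CD = 0.0275 + 0.0496 × 0.1825² = 0.02915.
D = q·S·CD = 15600 × 33.7 × 0.02915 = 15320 N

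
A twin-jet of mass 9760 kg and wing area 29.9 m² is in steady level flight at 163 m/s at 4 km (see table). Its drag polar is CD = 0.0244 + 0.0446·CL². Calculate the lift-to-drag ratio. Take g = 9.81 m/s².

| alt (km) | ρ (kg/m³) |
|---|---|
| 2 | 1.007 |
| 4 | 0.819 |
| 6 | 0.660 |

L/D = 10.4

At 4 km, from the table: ρ = 0.819 kg/m³.
Weight W = mg = 9760 × 9.81 = 95746 N; in level flight L = W.
Dynamic pressure q = 0.5 × 0.819 × 163² = 10880 Pa.
CL = W/(q·S) = 95746 / (10880 × 29.9) = 0.2943.
CD = 0.0244 + 0.0446 × 0.2943² = 0.02826.
L/D = CL/CD = 0.2943 / 0.02826 = 10.4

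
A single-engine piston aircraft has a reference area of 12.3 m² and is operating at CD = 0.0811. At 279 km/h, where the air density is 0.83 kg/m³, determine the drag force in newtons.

Convert speed: v = 279 km/h ÷ 3.6 = 77.5 m/s.
Dynamic pressure q = ½ρv² = ½ × 0.83 × 77.5² = 2493 Pa.
D = q·S·CD = 2493 × 12.3 × 0.0811 = 2490 N

D = 2490 N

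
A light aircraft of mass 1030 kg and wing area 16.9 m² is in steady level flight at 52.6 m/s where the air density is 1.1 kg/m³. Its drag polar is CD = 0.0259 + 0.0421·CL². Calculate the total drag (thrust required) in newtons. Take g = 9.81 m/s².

D = 833 N

Weight W = mg = 1030 × 9.81 = 10104 N; in level flight L = W.
Dynamic pressure q = 0.5 × 1.1 × 52.6² = 1522 Pa.
CL = W/(q·S) = 10104 / (1522 × 16.9) = 0.3929.
CD = 0.0259 + 0.0421 × 0.3929² = 0.0324.
D = q·S·CD = 1522 × 16.9 × 0.0324 = 833.2 N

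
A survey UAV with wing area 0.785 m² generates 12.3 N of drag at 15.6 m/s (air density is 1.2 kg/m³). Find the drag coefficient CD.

From D = ½ρv²S·CD, rearranging gives CD = 2D/(ρv²S).
CD = 2 × 12.3 / (1.2 × 15.6² × 0.785) = 0.107

CD = 0.107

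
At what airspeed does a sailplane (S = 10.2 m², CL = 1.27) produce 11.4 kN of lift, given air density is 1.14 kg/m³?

L = ½ρv²S·CL ⇒ v = √(2L/(ρ·S·CL))
v = √(2 × 11400 / (1.14 × 10.2 × 1.27)) = √1544 = 39.3 m/s

v = 39.3 m/s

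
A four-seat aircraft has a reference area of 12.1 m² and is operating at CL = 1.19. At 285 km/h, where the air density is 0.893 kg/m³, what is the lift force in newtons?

L = 40300 N

Convert speed: v = 285 km/h ÷ 3.6 = 79.17 m/s.
L = ½ρv²S·CL = ½ × 0.893 × 79.17² × 12.1 × 1.19 = 40300 N ≈ 40.3 kN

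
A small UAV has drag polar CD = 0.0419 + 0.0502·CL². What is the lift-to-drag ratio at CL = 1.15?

CD = 0.0419 + 0.0502 × 1.15² = 0.1083
L/D = CL/CD = 1.15 / 0.1083 = 10.6

L/D = 10.6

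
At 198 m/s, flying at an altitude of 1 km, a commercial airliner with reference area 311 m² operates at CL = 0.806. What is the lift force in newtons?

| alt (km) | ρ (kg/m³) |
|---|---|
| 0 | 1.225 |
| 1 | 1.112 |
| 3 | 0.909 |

L = 5.46×10^6 N

At 1 km, from the table: ρ = 1.112 kg/m³.
L = ½ρv²S·CL = ½ × 1.112 × 198² × 311 × 0.806 = 5.46×10^6 N ≈ 5460 kN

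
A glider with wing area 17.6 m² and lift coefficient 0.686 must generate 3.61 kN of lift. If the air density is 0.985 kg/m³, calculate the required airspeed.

v = 24.6 m/s

L = ½ρv²S·CL ⇒ v = √(2L/(ρ·S·CL))
v = √(2 × 3610 / (0.985 × 17.6 × 0.686)) = √607.1 = 24.6 m/s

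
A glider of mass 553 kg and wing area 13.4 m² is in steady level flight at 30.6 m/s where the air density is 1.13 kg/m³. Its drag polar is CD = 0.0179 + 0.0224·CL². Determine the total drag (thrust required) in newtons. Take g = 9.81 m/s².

D = 220 N

Weight W = mg = 553 × 9.81 = 5424.9 N; in level flight L = W.
Dynamic pressure q = 0.5 × 1.13 × 30.6² = 529 Pa.
Required CL = L/(qS) = 5424.9/(529·13.4) = 0.7652.
CD = 0.0179 + 0.0224 × 0.7652² = 0.03102.
D = q·S·CD = 529 × 13.4 × 0.03102 = 219.9 N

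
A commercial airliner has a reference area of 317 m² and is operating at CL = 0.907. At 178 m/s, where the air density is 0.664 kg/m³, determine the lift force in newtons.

L = ½ρv²S·CL = ½ × 0.664 × 178² × 317 × 0.907 = 3.02×10^6 N ≈ 3020 kN

L = 3.02×10^6 N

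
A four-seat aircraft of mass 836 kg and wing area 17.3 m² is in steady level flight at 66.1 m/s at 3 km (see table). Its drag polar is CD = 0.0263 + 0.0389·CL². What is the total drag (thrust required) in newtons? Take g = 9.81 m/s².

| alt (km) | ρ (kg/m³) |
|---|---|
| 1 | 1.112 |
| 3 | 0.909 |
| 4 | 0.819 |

At 3 km, from the table: ρ = 0.909 kg/m³.
Weight W = mg = 836 × 9.81 = 8201.2 N; in level flight L = W.
Dynamic pressure q = 0.5 × 0.909 × 66.1² = 1986 Pa.
Required CL = L/(qS) = 8201.2/(1986·17.3) = 0.2387.
CD = 0.0263 + 0.0389 × 0.2387² = 0.02852.
D = q·S·CD = 1986 × 17.3 × 0.02852 = 979.7 N

D = 980 N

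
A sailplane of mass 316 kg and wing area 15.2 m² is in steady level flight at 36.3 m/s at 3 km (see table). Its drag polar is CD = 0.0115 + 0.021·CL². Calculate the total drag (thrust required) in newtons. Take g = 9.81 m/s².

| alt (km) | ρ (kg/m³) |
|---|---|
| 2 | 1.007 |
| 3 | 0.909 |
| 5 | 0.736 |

D = 127 N

At 3 km, from the table: ρ = 0.909 kg/m³.
Level flight ⇒ L = W = m·g = 316 × 9.81 = 3100 N.
q = ½ρv² = ½ × 0.909 × 36.3² = 598.9 Pa.
CL = W/(q·S) = 3100 / (598.9 × 15.2) = 0.3405.
CD = 0.0115 + 0.021 × 0.3405² = 0.01394.
D = q·S·CD = 598.9 × 15.2 × 0.01394 = 126.9 N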